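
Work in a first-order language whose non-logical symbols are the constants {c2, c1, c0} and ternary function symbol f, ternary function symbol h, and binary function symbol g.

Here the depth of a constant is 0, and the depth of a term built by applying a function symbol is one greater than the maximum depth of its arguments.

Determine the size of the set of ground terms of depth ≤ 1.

66

Count level by level. With function symbols f/3, h/3, g/2, the terms of depth ≤ k are the 3 constants together with each function applied to depth-≤(k−1) tuples, so N_k = 3 + N_{k-1}^3 + N_{k-1}^3 + N_{k-1}^2.
N_0 = 3
N_1 = 3 + 3^3 + 3^3 + 3^2 = 66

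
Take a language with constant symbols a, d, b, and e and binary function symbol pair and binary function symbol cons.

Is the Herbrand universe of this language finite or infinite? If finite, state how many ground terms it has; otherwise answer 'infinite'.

infinite

The signature has at least one function symbol (pair, arity 2) and at least one constant (a).
Iterating pair gives infinitely many distinct ground terms: a, pair(a, a), pair(pair(a, a), pair(a, a)), ...
So the Herbrand universe is infinite.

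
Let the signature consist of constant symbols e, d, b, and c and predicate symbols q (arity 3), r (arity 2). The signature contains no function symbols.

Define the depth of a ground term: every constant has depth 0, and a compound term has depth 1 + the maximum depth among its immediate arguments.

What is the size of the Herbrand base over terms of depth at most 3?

80

First count ground terms of depth ≤ 3.
With no function symbols every ground term is a constant, so there are exactly 4 ground terms at every depth bound.
N_0 = 4
N_1 = 4
N_2 = 4
N_3 = 4
Explicitly: e, d, b, c.
So |H| = 4.
Each predicate of arity r yields |H|^r ground atoms (one per choice of an r-tuple from H):
  q: 4^3 = 64;  r: 4^2 = 16
Total ground atoms: 64 + 16 = 80.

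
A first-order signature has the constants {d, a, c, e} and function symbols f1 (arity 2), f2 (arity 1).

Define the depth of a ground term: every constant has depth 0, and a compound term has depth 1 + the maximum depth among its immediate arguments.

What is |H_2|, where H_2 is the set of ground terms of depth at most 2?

Write N_k for the number of ground terms of depth ≤ k. A term of depth ≤ k is either a constant or a function symbol applied to arguments of depth ≤ k−1, so N_k = 4 + N_{k-1}^2 + N_{k-1}.
N_0 = 4
N_1 = 4 + 4^2 + 4 = 24
N_2 = 4 + 24^2 + 24 = 604

604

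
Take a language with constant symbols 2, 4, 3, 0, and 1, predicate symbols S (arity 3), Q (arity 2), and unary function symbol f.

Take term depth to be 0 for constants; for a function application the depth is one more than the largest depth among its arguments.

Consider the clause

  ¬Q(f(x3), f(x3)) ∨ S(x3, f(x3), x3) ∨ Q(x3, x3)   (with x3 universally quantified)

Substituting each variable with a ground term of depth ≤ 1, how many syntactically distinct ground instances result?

Ground terms of depth ≤ 1:
  Let N_k count ground terms of depth at most k. Each non-constant term of depth ≤ k is some function symbol applied to depth-≤(k−1) arguments, giving N_k = 5 + N_{k-1}.
  N_0 = 5
  N_1 = 5 + 5 = 10
So there are 10 ground terms available for substitution.
The clause has 1 distinct variable (x3), which appears in the body. In the free term algebra distinct substitutions yield syntactically distinct ground instances.
Number of ground instances = 10.

10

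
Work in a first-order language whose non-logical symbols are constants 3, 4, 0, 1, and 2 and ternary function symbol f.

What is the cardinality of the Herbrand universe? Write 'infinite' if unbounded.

The signature has at least one function symbol (f, arity 3) and at least one constant (3).
Iterating f gives infinitely many distinct ground terms: 3, f(3, 3, 3), f(f(3, 3, 3), f(3, 3, 3), f(3, 3, 3)), ...
So the Herbrand universe is infinite.

infinite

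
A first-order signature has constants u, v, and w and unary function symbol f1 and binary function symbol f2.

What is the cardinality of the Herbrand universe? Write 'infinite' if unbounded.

The signature has at least one function symbol (f1, arity 1) and at least one constant (u).
Iterating f1 gives infinitely many distinct ground terms: u, f1(u), f1(f1(u)), ...
So the Herbrand universe is infinite.

infinite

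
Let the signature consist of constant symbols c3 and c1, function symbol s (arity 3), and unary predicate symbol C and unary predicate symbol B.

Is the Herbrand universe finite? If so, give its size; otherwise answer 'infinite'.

infinite

The signature has at least one function symbol (s, arity 3) and at least one constant (c3).
Iterating s gives infinitely many distinct ground terms: c3, s(c3, c3, c3), s(s(c3, c3, c3), s(c3, c3, c3), s(c3, c3, c3)), ...
So the Herbrand universe is infinite.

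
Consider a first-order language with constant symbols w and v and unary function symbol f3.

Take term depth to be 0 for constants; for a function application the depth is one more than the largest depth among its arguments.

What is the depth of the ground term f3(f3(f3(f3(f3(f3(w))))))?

6

depth(f3(w)) = 1 + depth(w) = 1 + 0 = 1
depth(f3(f3(w))) = 1 + depth(f3(w)) = 1 + 1 = 2
depth(f3(f3(f3(w)))) = 1 + depth(f3(f3(w))) = 1 + 2 = 3
depth(f3(f3(f3(f3(w))))) = 1 + depth(f3(f3(f3(w)))) = 1 + 3 = 4
depth(f3(f3(f3(f3(f3(w)))))) = 1 + depth(f3(f3(f3(f3(w))))) = 1 + 4 = 5
depth(f3(f3(f3(f3(f3(f3(w))))))) = 1 + depth(f3(f3(f3(f3(f3(w)))))) = 1 + 5 = 6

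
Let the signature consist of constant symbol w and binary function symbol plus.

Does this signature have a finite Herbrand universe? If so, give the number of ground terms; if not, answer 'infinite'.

infinite

The signature has at least one function symbol (plus, arity 2) and at least one constant (w).
Iterating plus gives infinitely many distinct ground terms: w, plus(w, w), plus(plus(w, w), plus(w, w)), ...
So the Herbrand universe is infinite.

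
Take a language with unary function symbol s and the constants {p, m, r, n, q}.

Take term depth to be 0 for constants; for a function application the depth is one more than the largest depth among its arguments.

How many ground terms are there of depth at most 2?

Write N_k for the number of ground terms of depth ≤ k. A term of depth ≤ k is either a constant or a function symbol applied to arguments of depth ≤ k−1, so N_k = 5 + N_{k-1}.
N_0 = 5
N_1 = 5 + 5 = 10
N_2 = 5 + 10 = 15

15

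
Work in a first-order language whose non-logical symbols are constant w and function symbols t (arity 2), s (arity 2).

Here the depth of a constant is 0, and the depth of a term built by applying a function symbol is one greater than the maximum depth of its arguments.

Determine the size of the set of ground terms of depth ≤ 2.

Write N_k for the number of ground terms of depth ≤ k. A term of depth ≤ k is either a constant or a function symbol applied to arguments of depth ≤ k−1, so N_k = 1 + N_{k-1}^2 + N_{k-1}^2.
N_0 = 1
N_1 = 1 + 1^2 + 1^2 = 3
N_2 = 1 + 3^2 + 3^2 = 19

19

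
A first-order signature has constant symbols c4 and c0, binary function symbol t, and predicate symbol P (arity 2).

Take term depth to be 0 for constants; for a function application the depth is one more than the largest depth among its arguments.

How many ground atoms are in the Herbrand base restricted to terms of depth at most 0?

First count ground terms of depth ≤ 0.
If N_k denotes the number of depth-≤k ground terms, the 2 constants give N_0 = 2, and each function symbol of arity r contributes N_{k-1}^r new terms at level k: N_k = 2 + N_{k-1}^2.
N_0 = 2
Explicitly: c4, c0.
So |H| = 2.
Ground atoms are formed by filling each argument slot of a predicate with a term from H, so an r-ary predicate gives |H|^r atoms:
  P: 2^2 = 4
Total ground atoms: 4.

4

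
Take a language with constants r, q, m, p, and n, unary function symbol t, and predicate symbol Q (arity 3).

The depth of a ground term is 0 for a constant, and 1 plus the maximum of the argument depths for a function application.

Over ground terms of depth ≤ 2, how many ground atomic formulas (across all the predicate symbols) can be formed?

First count ground terms of depth ≤ 2.
Let N_k = |{terms of depth ≤ k}|. Then N_0 = 5 and N_k = 5 + N_{k-1} for k ≥ 1 (one summand per function symbol, arity giving the exponent).
N_0 = 5
N_1 = 5 + 5 = 10
N_2 = 5 + 10 = 15
So |H| = 15.
Each predicate of arity r yields |H|^r ground atoms (one per choice of an r-tuple from H):
  Q: 15^3 = 3375
Total ground atoms: 3375.

3375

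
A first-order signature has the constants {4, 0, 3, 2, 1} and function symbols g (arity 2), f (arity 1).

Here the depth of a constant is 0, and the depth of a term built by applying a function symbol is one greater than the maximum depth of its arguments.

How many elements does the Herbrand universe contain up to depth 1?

Let N_k = |{terms of depth ≤ k}|. Then N_0 = 5 and N_k = 5 + N_{k-1}^2 + N_{k-1} for k ≥ 1 (one summand per function symbol, arity giving the exponent).
N_0 = 5
N_1 = 5 + 5^2 + 5 = 35

35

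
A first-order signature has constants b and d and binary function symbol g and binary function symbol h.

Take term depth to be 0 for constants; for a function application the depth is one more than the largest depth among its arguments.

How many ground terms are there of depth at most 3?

81610

Write N_k for the number of ground terms of depth ≤ k. A term of depth ≤ k is either a constant or a function symbol applied to arguments of depth ≤ k−1, so N_k = 2 + N_{k-1}^2 + N_{k-1}^2.
N_0 = 2
N_1 = 2 + 2^2 + 2^2 = 10
N_2 = 2 + 10^2 + 10^2 = 202
N_3 = 2 + 202^2 + 202^2 = 81610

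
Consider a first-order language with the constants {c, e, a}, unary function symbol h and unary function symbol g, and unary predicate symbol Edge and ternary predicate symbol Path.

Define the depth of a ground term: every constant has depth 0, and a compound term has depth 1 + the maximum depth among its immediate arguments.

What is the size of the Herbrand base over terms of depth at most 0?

First count ground terms of depth ≤ 0.
Count level by level. With function symbols h/1, g/1, the terms of depth ≤ k are the 3 constants together with each function applied to depth-≤(k−1) tuples, so N_k = 3 + N_{k-1} + N_{k-1}.
N_0 = 3
Explicitly: c, e, a.
So |H| = 3.
Ground atoms are formed by filling each argument slot of a predicate with a term from H, so an r-ary predicate gives |H|^r atoms:
  Edge: 3;  Path: 3^3 = 27
Total ground atoms: 3 + 27 = 30.

30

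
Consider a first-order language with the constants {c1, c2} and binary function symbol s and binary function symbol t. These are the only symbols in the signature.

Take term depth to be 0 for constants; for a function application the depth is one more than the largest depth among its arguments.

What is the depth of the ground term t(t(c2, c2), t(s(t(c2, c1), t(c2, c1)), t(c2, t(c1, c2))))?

depth(t(c2, c2)) = 1 + max(0, 0) = 1
depth(t(c2, c1)) = 1 + max(0, 0) = 1
depth(s(t(c2, c1), t(c2, c1))) = 1 + max(1, 1) = 2
depth(t(c1, c2)) = 1 + max(0, 0) = 1
depth(t(c2, t(c1, c2))) = 1 + max(0, 1) = 2
depth(t(s(t(c2, c1), t(c2, c1)), t(c2, t(c1, c2)))) = 1 + max(2, 2) = 3
depth(t(t(c2, c2), t(s(t(c2, c1), t(c2, c1)), t(c2, t(c1, c2))))) = 1 + max(1, 3) = 4

4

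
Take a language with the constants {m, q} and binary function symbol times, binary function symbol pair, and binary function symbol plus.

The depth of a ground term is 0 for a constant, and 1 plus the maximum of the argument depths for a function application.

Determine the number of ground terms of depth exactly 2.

576

If N_k denotes the number of depth-≤k ground terms, the 2 constants give N_0 = 2, and each function symbol of arity r contributes N_{k-1}^r new terms at level k: N_k = 2 + N_{k-1}^2 + N_{k-1}^2 + N_{k-1}^2.
N_0 = 2
N_1 = 2 + 2^2 + 2^2 + 2^2 = 14
N_2 = 2 + 14^2 + 14^2 + 14^2 = 590
Terms of depth exactly 2: N_2 − N_1 = 590 − 14 = 576.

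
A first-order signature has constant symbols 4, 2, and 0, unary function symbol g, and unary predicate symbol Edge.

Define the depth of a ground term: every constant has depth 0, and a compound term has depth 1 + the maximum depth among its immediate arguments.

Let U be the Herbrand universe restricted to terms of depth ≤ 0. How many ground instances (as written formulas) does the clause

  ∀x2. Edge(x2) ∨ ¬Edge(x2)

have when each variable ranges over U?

Ground terms of depth ≤ 0:
  If N_k denotes the number of depth-≤k ground terms, the 3 constants give N_0 = 3, and each function symbol of arity r contributes N_{k-1}^r new terms at level k: N_k = 3 + N_{k-1}.
  N_0 = 3
  Explicitly: 4, 2, 0.
So there are 3 ground terms available for substitution.
The body mentions the single quantified variable x2; since ground terms form a free algebra, no two substitutions collapse to the same formula.
Number of ground instances = 3.

3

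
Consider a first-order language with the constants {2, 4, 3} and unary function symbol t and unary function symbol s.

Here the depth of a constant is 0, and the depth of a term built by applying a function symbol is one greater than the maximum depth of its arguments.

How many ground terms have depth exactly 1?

If N_k denotes the number of depth-≤k ground terms, the 3 constants give N_0 = 3, and each function symbol of arity r contributes N_{k-1}^r new terms at level k: N_k = 3 + N_{k-1} + N_{k-1}.
N_0 = 3
N_1 = 3 + 3 + 3 = 9
Terms of depth exactly 1: N_1 − N_0 = 9 − 3 = 6.

6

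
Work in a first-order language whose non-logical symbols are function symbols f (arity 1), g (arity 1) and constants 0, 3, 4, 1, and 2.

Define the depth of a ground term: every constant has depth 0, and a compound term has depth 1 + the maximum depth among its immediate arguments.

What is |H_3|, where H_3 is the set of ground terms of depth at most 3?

Let N_k = |{terms of depth ≤ k}|. Then N_0 = 5 and N_k = 5 + N_{k-1} + N_{k-1} for k ≥ 1 (one summand per function symbol, arity giving the exponent).
N_0 = 5
N_1 = 5 + 5 + 5 = 15
N_2 = 5 + 15 + 15 = 35
N_3 = 5 + 35 + 35 = 75

75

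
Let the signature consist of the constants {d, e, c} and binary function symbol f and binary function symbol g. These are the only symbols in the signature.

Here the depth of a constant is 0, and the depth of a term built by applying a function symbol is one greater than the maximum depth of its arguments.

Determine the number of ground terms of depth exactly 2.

Count level by level. With function symbols f/2, g/2, the terms of depth ≤ k are the 3 constants together with each function applied to depth-≤(k−1) tuples, so N_k = 3 + N_{k-1}^2 + N_{k-1}^2.
N_0 = 3
N_1 = 3 + 3^2 + 3^2 = 21
N_2 = 3 + 21^2 + 21^2 = 885
Terms of depth exactly 2: N_2 − N_1 = 885 − 21 = 864.

864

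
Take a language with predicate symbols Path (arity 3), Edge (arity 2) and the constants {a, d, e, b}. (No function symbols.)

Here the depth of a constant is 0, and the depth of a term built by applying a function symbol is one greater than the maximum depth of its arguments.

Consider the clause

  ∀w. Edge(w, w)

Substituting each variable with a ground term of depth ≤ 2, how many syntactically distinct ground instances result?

Ground terms of depth ≤ 2:
  With no function symbols every ground term is a constant, so there are exactly 4 ground terms at every depth bound.
  N_0 = 4
  N_1 = 4
  N_2 = 4
  Explicitly: a, d, e, b.
So there are 4 ground terms available for substitution.
The clause has 1 distinct variable (w), which appears in the body. In the free term algebra distinct substitutions yield syntactically distinct ground instances.
Number of ground instances = 4.

4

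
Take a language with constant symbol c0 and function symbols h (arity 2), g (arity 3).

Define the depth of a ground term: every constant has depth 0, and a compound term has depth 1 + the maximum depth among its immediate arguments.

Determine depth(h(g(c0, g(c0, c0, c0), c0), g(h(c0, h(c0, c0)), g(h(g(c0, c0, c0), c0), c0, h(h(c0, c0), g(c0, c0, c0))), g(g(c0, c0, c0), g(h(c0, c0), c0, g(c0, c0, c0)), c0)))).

5

depth(g(c0, c0, c0)) = 1 + max(0, 0, 0) = 1
depth(g(c0, g(c0, c0, c0), c0)) = 1 + max(0, 1, 0) = 2
depth(h(c0, c0)) = 1 + max(0, 0) = 1
depth(h(c0, h(c0, c0))) = 1 + max(0, 1) = 2
depth(h(g(c0, c0, c0), c0)) = 1 + max(1, 0) = 2
depth(h(h(c0, c0), g(c0, c0, c0))) = 1 + max(1, 1) = 2
depth(g(h(g(c0, c0, c0), c0), c0, h(h(c0, c0), g(c0, c0, c0)))) = 1 + max(2, 0, 2) = 3
depth(g(h(c0, c0), c0, g(c0, c0, c0))) = 1 + max(1, 0, 1) = 2
depth(g(g(c0, c0, c0), g(h(c0, c0), c0, g(c0, c0, c0)), c0)) = 1 + max(1, 2, 0) = 3
depth(g(h(c0, h(c0, c0)), g(h(g(c0, c0, c0), c0), c0, h(h(c0, c0), g(c0, c0, c0))), g(g(c0, c0, c0), g(h(c0, c0), c0, g(c0, c0, c0)), c0))) = 1 + max(2, 3, 3) = 4
depth(h(g(c0, g(c0, c0, c0), c0), g(h(c0, h(c0, c0)), g(h(g(c0, c0, c0), c0), c0, h(h(c0, c0), g(c0, c0, c0))), g(g(c0, c0, c0), g(h(c0, c0), c0, g(c0, c0, c0)), c0)))) = 1 + max(2, 4) = 5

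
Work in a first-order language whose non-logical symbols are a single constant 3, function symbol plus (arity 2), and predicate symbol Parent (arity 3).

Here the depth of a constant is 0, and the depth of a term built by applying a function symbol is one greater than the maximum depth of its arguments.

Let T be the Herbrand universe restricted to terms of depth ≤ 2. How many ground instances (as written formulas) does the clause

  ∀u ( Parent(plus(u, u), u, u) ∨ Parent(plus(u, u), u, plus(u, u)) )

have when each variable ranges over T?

Ground terms of depth ≤ 2:
  If N_k denotes the number of depth-≤k ground terms, the 1 constant gives N_0 = 1, and each function symbol of arity r contributes N_{k-1}^r new terms at level k: N_k = 1 + N_{k-1}^2.
  N_0 = 1
  N_1 = 1 + 1^2 = 2
  N_2 = 1 + 2^2 = 5
So there are 5 ground terms available for substitution.
The body mentions the single quantified variable u; since ground terms form a free algebra, no two substitutions collapse to the same formula.
Number of ground instances = 5.

5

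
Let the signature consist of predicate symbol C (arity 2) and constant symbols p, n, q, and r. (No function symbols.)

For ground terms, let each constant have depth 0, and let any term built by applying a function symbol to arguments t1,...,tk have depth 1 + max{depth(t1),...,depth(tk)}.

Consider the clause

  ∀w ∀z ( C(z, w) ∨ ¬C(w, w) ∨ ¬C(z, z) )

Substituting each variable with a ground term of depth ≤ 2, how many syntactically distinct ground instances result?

Ground terms of depth ≤ 2:
  With no function symbols every ground term is a constant, so there are exactly 4 ground terms at every depth bound.
  N_0 = 4
  N_1 = 4
  N_2 = 4
So there are 4 ground terms available for substitution.
The body mentions every one of the 2 quantified variables; since ground terms form a free algebra, no two substitutions collapse to the same formula.
Number of ground instances = 4^2 = 16.

16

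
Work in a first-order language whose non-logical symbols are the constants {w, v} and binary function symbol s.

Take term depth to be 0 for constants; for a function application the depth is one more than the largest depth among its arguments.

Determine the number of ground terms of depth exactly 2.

Write N_k for the number of ground terms of depth ≤ k. A term of depth ≤ k is either a constant or a function symbol applied to arguments of depth ≤ k−1, so N_k = 2 + N_{k-1}^2.
N_0 = 2
N_1 = 2 + 2^2 = 6
N_2 = 2 + 6^2 = 38
Terms of depth exactly 2: N_2 − N_1 = 38 − 6 = 32.

32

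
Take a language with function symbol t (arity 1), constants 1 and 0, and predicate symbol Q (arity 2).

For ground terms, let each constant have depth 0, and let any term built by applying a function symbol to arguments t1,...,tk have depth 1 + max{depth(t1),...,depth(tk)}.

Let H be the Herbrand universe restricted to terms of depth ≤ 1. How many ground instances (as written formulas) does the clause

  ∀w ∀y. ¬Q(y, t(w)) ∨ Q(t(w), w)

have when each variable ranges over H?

Ground terms of depth ≤ 1:
  If N_k denotes the number of depth-≤k ground terms, the 2 constants give N_0 = 2, and each function symbol of arity r contributes N_{k-1}^r new terms at level k: N_k = 2 + N_{k-1}.
  N_0 = 2
  N_1 = 2 + 2 = 4
  Explicitly: 1, 0, t(1), t(0).
So there are 4 ground terms available for substitution.
There are 2 variables to instantiate (w, y), each occurring in at least one literal, so different choices give different ground instances.
Number of ground instances = 4^2 = 16.

16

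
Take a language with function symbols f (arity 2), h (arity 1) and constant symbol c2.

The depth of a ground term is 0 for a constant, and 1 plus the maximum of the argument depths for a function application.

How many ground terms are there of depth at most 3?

Let N_k = |{terms of depth ≤ k}|. Then N_0 = 1 and N_k = 1 + N_{k-1}^2 + N_{k-1} for k ≥ 1 (one summand per function symbol, arity giving the exponent).
N_0 = 1
N_1 = 1 + 1^2 + 1 = 3
N_2 = 1 + 3^2 + 3 = 13
N_3 = 1 + 13^2 + 13 = 183

183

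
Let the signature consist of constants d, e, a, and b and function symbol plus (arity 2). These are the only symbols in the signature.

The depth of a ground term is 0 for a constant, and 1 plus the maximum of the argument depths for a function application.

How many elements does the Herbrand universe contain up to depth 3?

If N_k denotes the number of depth-≤k ground terms, the 4 constants give N_0 = 4, and each function symbol of arity r contributes N_{k-1}^r new terms at level k: N_k = 4 + N_{k-1}^2.
N_0 = 4
N_1 = 4 + 4^2 = 20
N_2 = 4 + 20^2 = 404
N_3 = 4 + 404^2 = 163220

163220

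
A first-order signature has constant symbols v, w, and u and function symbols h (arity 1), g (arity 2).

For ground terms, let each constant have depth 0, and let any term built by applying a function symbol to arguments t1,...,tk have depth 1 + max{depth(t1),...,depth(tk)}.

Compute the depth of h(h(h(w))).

depth(h(w)) = 1 + depth(w) = 1 + 0 = 1
depth(h(h(w))) = 1 + depth(h(w)) = 1 + 1 = 2
depth(h(h(h(w)))) = 1 + depth(h(h(w))) = 1 + 2 = 3

3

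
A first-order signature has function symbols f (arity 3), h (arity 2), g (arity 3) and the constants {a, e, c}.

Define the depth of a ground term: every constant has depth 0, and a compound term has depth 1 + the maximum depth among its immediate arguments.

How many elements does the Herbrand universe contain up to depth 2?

Write N_k for the number of ground terms of depth ≤ k. A term of depth ≤ k is either a constant or a function symbol applied to arguments of depth ≤ k−1, so N_k = 3 + N_{k-1}^3 + N_{k-1}^2 + N_{k-1}^3.
N_0 = 3
N_1 = 3 + 3^3 + 3^2 + 3^3 = 66
N_2 = 3 + 66^3 + 66^2 + 66^3 = 579351

579351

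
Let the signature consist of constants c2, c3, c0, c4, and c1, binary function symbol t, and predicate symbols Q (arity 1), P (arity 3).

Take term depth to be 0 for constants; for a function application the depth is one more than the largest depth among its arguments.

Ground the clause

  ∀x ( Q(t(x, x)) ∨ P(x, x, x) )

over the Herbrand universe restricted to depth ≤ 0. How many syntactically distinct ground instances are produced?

Ground terms of depth ≤ 0:
  Count level by level. With function symbols t/2, the terms of depth ≤ k are the 5 constants together with each function applied to depth-≤(k−1) tuples, so N_k = 5 + N_{k-1}^2.
  N_0 = 5
  Explicitly: c2, c3, c0, c4, c1.
So there are 5 ground terms available for substitution.
The clause has 1 distinct variable (x), which appears in the body. In the free term algebra distinct substitutions yield syntactically distinct ground instances.
Number of ground instances = 5.

5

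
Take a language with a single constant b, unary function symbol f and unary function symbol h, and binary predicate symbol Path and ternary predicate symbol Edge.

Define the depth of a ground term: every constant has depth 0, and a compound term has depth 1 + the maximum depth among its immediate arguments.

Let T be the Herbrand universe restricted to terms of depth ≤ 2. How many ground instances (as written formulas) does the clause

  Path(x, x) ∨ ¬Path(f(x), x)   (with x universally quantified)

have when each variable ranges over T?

Ground terms of depth ≤ 2:
  Let N_k count ground terms of depth at most k. Each non-constant term of depth ≤ k is some function symbol applied to depth-≤(k−1) arguments, giving N_k = 1 + N_{k-1} + N_{k-1}.
  N_0 = 1
  N_1 = 1 + 1 + 1 = 3
  N_2 = 1 + 3 + 3 = 7
  Explicitly: b, f(b), f(f(b)), f(h(b)), h(b), h(f(b)), h(h(b)).
So there are 7 ground terms available for substitution.
The clause has 1 distinct variable (x), which appears in the body. In the free term algebra distinct substitutions yield syntactically distinct ground instances.
Number of ground instances = 7.

7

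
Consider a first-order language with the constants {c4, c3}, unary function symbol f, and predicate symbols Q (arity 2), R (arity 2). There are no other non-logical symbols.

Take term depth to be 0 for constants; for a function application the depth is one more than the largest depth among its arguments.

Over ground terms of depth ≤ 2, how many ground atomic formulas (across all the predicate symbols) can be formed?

First count ground terms of depth ≤ 2.
Let N_k count ground terms of depth at most k. Each non-constant term of depth ≤ k is some function symbol applied to depth-≤(k−1) arguments, giving N_k = 2 + N_{k-1}.
N_0 = 2
N_1 = 2 + 2 = 4
N_2 = 2 + 4 = 6
Explicitly: c4, c3, f(c4), f(c3), f(f(c4)), f(f(c3)).
So |H| = 6.
For each predicate symbol, the number of ground atoms is |H| raised to its arity; summing:
  Q: 6^2 = 36;  R: 6^2 = 36
Total ground atoms: 36 + 36 = 72.

72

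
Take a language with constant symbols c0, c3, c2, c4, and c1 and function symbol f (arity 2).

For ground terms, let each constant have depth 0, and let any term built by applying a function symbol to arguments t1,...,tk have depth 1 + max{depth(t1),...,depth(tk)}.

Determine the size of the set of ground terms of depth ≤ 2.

If N_k denotes the number of depth-≤k ground terms, the 5 constants give N_0 = 5, and each function symbol of arity r contributes N_{k-1}^r new terms at level k: N_k = 5 + N_{k-1}^2.
N_0 = 5
N_1 = 5 + 5^2 = 30
N_2 = 5 + 30^2 = 905

905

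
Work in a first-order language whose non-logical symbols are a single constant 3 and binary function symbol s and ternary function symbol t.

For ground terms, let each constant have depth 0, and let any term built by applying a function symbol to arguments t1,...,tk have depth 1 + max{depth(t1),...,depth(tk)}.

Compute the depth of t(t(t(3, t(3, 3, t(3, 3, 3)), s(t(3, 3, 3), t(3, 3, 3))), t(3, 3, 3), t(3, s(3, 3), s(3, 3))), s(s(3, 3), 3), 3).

5

depth(t(3, 3, 3)) = 1 + max(0, 0, 0) = 1
depth(t(3, 3, t(3, 3, 3))) = 1 + max(0, 0, 1) = 2
depth(s(t(3, 3, 3), t(3, 3, 3))) = 1 + max(1, 1) = 2
depth(t(3, t(3, 3, t(3, 3, 3)), s(t(3, 3, 3), t(3, 3, 3)))) = 1 + max(0, 2, 2) = 3
depth(s(3, 3)) = 1 + max(0, 0) = 1
depth(t(3, s(3, 3), s(3, 3))) = 1 + max(0, 1, 1) = 2
depth(t(t(3, t(3, 3, t(3, 3, 3)), s(t(3, 3, 3), t(3, 3, 3))), t(3, 3, 3), t(3, s(3, 3), s(3, 3)))) = 1 + max(3, 1, 2) = 4
depth(s(s(3, 3), 3)) = 1 + max(1, 0) = 2
depth(t(t(t(3, t(3, 3, t(3, 3, 3)), s(t(3, 3, 3), t(3, 3, 3))), t(3, 3, 3), t(3, s(3, 3), s(3, 3))), s(s(3, 3), 3), 3)) = 1 + max(4, 2, 0) = 5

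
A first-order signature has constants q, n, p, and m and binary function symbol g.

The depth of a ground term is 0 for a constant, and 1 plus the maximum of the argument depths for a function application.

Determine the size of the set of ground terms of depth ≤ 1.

Let N_k count ground terms of depth at most k. Each non-constant term of depth ≤ k is some function symbol applied to depth-≤(k−1) arguments, giving N_k = 4 + N_{k-1}^2.
N_0 = 4
N_1 = 4 + 4^2 = 20

20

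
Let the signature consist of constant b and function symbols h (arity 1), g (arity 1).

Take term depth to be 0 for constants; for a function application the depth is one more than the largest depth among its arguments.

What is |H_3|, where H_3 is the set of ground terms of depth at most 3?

15

If N_k denotes the number of depth-≤k ground terms, the 1 constant gives N_0 = 1, and each function symbol of arity r contributes N_{k-1}^r new terms at level k: N_k = 1 + N_{k-1} + N_{k-1}.
N_0 = 1
N_1 = 1 + 1 + 1 = 3
N_2 = 1 + 3 + 3 = 7
N_3 = 1 + 7 + 7 = 15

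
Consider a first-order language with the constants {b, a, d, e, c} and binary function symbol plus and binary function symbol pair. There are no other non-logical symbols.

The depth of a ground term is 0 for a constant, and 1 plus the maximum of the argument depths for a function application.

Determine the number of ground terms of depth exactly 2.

6000

Count level by level. With function symbols plus/2, pair/2, the terms of depth ≤ k are the 5 constants together with each function applied to depth-≤(k−1) tuples, so N_k = 5 + N_{k-1}^2 + N_{k-1}^2.
N_0 = 5
N_1 = 5 + 5^2 + 5^2 = 55
N_2 = 5 + 55^2 + 55^2 = 6055
Terms of depth exactly 2: N_2 − N_1 = 6055 − 55 = 6000.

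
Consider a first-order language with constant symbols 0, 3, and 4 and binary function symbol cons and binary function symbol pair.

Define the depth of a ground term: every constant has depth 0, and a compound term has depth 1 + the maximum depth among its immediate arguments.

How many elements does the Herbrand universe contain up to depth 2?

Let N_k count ground terms of depth at most k. Each non-constant term of depth ≤ k is some function symbol applied to depth-≤(k−1) arguments, giving N_k = 3 + N_{k-1}^2 + N_{k-1}^2.
N_0 = 3
N_1 = 3 + 3^2 + 3^2 = 21
N_2 = 3 + 21^2 + 21^2 = 885

885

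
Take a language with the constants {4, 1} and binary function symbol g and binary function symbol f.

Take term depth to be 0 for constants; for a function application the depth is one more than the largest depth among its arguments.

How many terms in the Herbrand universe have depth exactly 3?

81408

Write N_k for the number of ground terms of depth ≤ k. A term of depth ≤ k is either a constant or a function symbol applied to arguments of depth ≤ k−1, so N_k = 2 + N_{k-1}^2 + N_{k-1}^2.
N_0 = 2
N_1 = 2 + 2^2 + 2^2 = 10
N_2 = 2 + 10^2 + 10^2 = 202
N_3 = 2 + 202^2 + 202^2 = 81610
Terms of depth exactly 3: N_3 − N_2 = 81610 − 202 = 81408.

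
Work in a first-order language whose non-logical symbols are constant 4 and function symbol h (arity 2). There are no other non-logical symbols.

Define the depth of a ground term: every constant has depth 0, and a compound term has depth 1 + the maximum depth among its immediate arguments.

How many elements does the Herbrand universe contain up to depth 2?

5

Count level by level. With function symbols h/2, the terms of depth ≤ k are the 1 constant together with each function applied to depth-≤(k−1) tuples, so N_k = 1 + N_{k-1}^2.
N_0 = 1
N_1 = 1 + 1^2 = 2
N_2 = 1 + 2^2 = 5
Explicitly: 4, h(4, 4), h(4, h(4, 4)), h(h(4, 4), 4), h(h(4, 4), h(4, 4)).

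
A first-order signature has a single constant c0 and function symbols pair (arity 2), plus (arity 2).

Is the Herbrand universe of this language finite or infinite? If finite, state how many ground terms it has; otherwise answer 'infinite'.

The signature has at least one function symbol (pair, arity 2) and at least one constant (c0).
Iterating pair gives infinitely many distinct ground terms: c0, pair(c0, c0), pair(pair(c0, c0), pair(c0, c0)), ...
So the Herbrand universe is infinite.

infinite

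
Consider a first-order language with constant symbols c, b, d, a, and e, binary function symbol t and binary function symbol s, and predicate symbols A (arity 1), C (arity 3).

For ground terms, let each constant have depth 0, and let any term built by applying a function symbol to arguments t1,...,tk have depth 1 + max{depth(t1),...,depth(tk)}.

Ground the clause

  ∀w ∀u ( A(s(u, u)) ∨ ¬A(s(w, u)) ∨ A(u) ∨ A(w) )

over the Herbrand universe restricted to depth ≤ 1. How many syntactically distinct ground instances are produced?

Ground terms of depth ≤ 1:
  If N_k denotes the number of depth-≤k ground terms, the 5 constants give N_0 = 5, and each function symbol of arity r contributes N_{k-1}^r new terms at level k: N_k = 5 + N_{k-1}^2 + N_{k-1}^2.
  N_0 = 5
  N_1 = 5 + 5^2 + 5^2 = 55
So there are 55 ground terms available for substitution.
Each of w, u ranges independently over the available ground terms, and distinct assignments produce distinct instances.
Number of ground instances = 55^2 = 3025.

3025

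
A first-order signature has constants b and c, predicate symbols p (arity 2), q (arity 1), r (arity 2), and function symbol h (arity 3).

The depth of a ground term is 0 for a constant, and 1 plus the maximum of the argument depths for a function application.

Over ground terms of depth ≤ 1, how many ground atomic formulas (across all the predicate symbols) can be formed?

First count ground terms of depth ≤ 1.
Count level by level. With function symbols h/3, the terms of depth ≤ k are the 2 constants together with each function applied to depth-≤(k−1) tuples, so N_k = 2 + N_{k-1}^3.
N_0 = 2
N_1 = 2 + 2^3 = 10
Explicitly: b, c, h(b, b, b), h(b, b, c), h(b, c, b), h(b, c, c), h(c, b, b), h(c, b, c), h(c, c, b), h(c, c, c).
So |H| = 10.
Each predicate of arity r yields |H|^r ground atoms (one per choice of an r-tuple from H):
  p: 10^2 = 100;  q: 10;  r: 10^2 = 100
Total ground atoms: 100 + 10 + 100 = 210.

210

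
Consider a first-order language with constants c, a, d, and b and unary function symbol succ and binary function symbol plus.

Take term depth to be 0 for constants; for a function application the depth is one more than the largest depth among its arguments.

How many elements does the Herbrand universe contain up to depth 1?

24

Count level by level. With function symbols succ/1, plus/2, the terms of depth ≤ k are the 4 constants together with each function applied to depth-≤(k−1) tuples, so N_k = 4 + N_{k-1} + N_{k-1}^2.
N_0 = 4
N_1 = 4 + 4 + 4^2 = 24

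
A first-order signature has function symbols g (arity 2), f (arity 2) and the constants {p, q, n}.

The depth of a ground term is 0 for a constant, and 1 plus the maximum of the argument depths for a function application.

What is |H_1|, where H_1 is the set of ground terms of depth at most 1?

Write N_k for the number of ground terms of depth ≤ k. A term of depth ≤ k is either a constant or a function symbol applied to arguments of depth ≤ k−1, so N_k = 3 + N_{k-1}^2 + N_{k-1}^2.
N_0 = 3
N_1 = 3 + 3^2 + 3^2 = 21

21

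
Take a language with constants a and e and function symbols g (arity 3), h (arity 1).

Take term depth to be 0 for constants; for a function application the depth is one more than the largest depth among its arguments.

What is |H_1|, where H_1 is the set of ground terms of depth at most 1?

Let N_k = |{terms of depth ≤ k}|. Then N_0 = 2 and N_k = 2 + N_{k-1}^3 + N_{k-1} for k ≥ 1 (one summand per function symbol, arity giving the exponent).
N_0 = 2
N_1 = 2 + 2^3 + 2 = 12
Explicitly: a, e, g(a, a, a), g(a, a, e), g(a, e, a), g(a, e, e), g(e, a, a), g(e, a, e), g(e, e, a), g(e, e, e), h(a), h(e).

12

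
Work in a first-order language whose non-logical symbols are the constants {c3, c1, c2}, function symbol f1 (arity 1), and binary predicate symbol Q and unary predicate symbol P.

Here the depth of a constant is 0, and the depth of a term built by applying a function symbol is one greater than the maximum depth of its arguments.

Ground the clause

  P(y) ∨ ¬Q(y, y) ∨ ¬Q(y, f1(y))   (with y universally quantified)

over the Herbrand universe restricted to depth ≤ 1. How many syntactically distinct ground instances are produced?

Ground terms of depth ≤ 1:
  Let N_k count ground terms of depth at most k. Each non-constant term of depth ≤ k is some function symbol applied to depth-≤(k−1) arguments, giving N_k = 3 + N_{k-1}.
  N_0 = 3
  N_1 = 3 + 3 = 6
So there are 6 ground terms available for substitution.
There is 1 variable to instantiate (y),  occurring in at least one literal, so different choices give different ground instances.
Number of ground instances = 6.

6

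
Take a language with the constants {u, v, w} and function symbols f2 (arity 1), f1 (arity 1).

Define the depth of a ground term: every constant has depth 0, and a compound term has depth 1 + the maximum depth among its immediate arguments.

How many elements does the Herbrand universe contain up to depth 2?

21

Write N_k for the number of ground terms of depth ≤ k. A term of depth ≤ k is either a constant or a function symbol applied to arguments of depth ≤ k−1, so N_k = 3 + N_{k-1} + N_{k-1}.
N_0 = 3
N_1 = 3 + 3 + 3 = 9
N_2 = 3 + 9 + 9 = 21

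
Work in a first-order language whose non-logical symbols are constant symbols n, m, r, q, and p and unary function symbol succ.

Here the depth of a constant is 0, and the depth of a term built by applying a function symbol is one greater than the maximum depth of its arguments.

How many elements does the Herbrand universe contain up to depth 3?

20

Let N_k count ground terms of depth at most k. Each non-constant term of depth ≤ k is some function symbol applied to depth-≤(k−1) arguments, giving N_k = 5 + N_{k-1}.
N_0 = 5
N_1 = 5 + 5 = 10
N_2 = 5 + 10 = 15
N_3 = 5 + 15 = 20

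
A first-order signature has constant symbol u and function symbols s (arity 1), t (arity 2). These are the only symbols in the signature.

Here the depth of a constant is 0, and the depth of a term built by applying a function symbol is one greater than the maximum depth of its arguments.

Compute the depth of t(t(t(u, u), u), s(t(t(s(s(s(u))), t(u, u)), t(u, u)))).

depth(t(u, u)) = 1 + max(0, 0) = 1
depth(t(t(u, u), u)) = 1 + max(1, 0) = 2
depth(s(u)) = 1 + depth(u) = 1 + 0 = 1
depth(s(s(u))) = 1 + depth(s(u)) = 1 + 1 = 2
depth(s(s(s(u)))) = 1 + depth(s(s(u))) = 1 + 2 = 3
depth(t(s(s(s(u))), t(u, u))) = 1 + max(3, 1) = 4
depth(t(t(s(s(s(u))), t(u, u)), t(u, u))) = 1 + max(4, 1) = 5
depth(s(t(t(s(s(s(u))), t(u, u)), t(u, u)))) = 1 + depth(t(t(s(s(s(u))), t(u, u)), t(u, u))) = 1 + 5 = 6
depth(t(t(t(u, u), u), s(t(t(s(s(s(u))), t(u, u)), t(u, u))))) = 1 + max(2, 6) = 7

7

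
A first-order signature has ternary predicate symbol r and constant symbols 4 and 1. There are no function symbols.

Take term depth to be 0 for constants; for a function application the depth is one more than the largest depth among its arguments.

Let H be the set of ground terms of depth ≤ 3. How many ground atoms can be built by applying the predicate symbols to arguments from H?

First count ground terms of depth ≤ 3.
With no function symbols every ground term is a constant, so there are exactly 2 ground terms at every depth bound.
N_0 = 2
N_1 = 2
N_2 = 2
N_3 = 2
So |H| = 2.
For each predicate symbol, the number of ground atoms is |H| raised to its arity; summing:
  r: 2^3 = 8
Total ground atoms: 8.

8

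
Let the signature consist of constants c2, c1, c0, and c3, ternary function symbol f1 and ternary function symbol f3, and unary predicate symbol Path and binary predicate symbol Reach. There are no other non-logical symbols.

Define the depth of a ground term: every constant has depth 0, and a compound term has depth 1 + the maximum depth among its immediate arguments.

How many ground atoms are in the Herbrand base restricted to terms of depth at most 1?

17556

First count ground terms of depth ≤ 1.
If N_k denotes the number of depth-≤k ground terms, the 4 constants give N_0 = 4, and each function symbol of arity r contributes N_{k-1}^r new terms at level k: N_k = 4 + N_{k-1}^3 + N_{k-1}^3.
N_0 = 4
N_1 = 4 + 4^3 + 4^3 = 132
So |H| = 132.
Ground atoms are formed by filling each argument slot of a predicate with a term from H, so an r-ary predicate gives |H|^r atoms:
  Path: 132;  Reach: 132^2 = 17424
Total ground atoms: 132 + 17424 = 17556.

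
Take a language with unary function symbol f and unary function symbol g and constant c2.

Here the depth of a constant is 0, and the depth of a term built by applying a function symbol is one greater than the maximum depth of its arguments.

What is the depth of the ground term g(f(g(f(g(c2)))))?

depth(g(c2)) = 1 + depth(c2) = 1 + 0 = 1
depth(f(g(c2))) = 1 + depth(g(c2)) = 1 + 1 = 2
depth(g(f(g(c2)))) = 1 + depth(f(g(c2))) = 1 + 2 = 3
depth(f(g(f(g(c2))))) = 1 + depth(g(f(g(c2)))) = 1 + 3 = 4
depth(g(f(g(f(g(c2)))))) = 1 + depth(f(g(f(g(c2))))) = 1 + 4 = 5

5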